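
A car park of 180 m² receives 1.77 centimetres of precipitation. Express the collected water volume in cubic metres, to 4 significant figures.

3.186 cubic metres

Depth: 1.77 cm × 10 = 17.7 mm.
1 mm over 1 m² is 1 L, so volume = 17.7 × 180 = 3186 L = 3.186 m³.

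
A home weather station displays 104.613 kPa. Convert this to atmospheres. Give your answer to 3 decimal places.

1.032 atm

1 kPa = 0.00986923 atm, so 104.613 × 0.00986923 = 1.032 atm.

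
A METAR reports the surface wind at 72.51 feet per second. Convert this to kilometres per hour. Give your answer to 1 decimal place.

79.6 km/h

1 ft/s = 1.09728 km/h, so 72.51 × 1.09728 = 79.6 km/h.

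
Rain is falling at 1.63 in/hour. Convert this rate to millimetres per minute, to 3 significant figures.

0.690 mm/minute

1.63 in/hour × 25.4 mm/in × 0.0166667 hour/minute = 0.690 mm/minute.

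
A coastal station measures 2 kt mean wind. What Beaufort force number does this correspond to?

2 kt lies in the Beaufort 1 band (light air, 1–3 kt).

Beaufort force 1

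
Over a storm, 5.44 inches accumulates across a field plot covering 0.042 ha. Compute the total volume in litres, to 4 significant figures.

Depth: 5.44 in × 25.4 = 138.176 mm.
Area: 0.042 ha = 420 m².
1 mm over 1 m² is 1 L, so volume = 138.176 × 420 = 58033.92 L ≈ 58030 L.

58030 litres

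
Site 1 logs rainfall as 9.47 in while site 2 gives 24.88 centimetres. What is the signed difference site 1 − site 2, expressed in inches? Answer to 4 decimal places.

site 2: 24.88 cm = 9.795276 in.
Difference: 9.470000 − 9.795276 = -0.3253 in.

-0.3253 in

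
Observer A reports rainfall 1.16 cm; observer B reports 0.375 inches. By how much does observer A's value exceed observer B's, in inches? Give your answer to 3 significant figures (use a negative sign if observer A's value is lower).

observer A: 1.16 cm = 0.456693 in.
Difference: 0.456693 − 0.375000 = 0.0817 in.

0.0817 in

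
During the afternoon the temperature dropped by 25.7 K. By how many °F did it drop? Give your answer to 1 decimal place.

For a temperature change the 32° offset cancels: Δ°F = 25.7 × 1.8 = 46.3 °F.

46.3 °F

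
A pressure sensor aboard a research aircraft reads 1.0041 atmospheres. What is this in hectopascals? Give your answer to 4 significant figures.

1017 hPa

1 atm = 1013.25 hPa, so 1.0041 × 1013.25 = 1017 hPa.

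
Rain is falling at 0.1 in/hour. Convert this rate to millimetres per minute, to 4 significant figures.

0.04233 mm/minute

0.1 in/hour × 25.4 mm/in × 0.0166667 hour/minute = 0.04233 mm/minute.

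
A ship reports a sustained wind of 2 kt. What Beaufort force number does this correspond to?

Beaufort force 1

2 kt lies in the Beaufort 1 band (light air, 1–3 kt).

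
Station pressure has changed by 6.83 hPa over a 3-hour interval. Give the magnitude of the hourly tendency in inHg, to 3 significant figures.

6.83 hPa / 3 h × 0.02953 inHg/hPa = 0.0672 inHg/h.

0.0672 inHg per hour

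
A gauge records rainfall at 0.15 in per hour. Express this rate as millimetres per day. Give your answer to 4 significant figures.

0.15 in/hour × 25.4 mm/in × 24 hour/day = 91.44 mm/day.

91.44 mm/day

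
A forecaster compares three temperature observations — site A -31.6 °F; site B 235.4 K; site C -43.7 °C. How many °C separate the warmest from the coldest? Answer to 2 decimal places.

8.37 °C

site A: -31.6 °F = -35.333 °C.
site B: 235.4 K = -37.750 °C.
Spread: (-35.333) − (-43.700) = 8.367 °C.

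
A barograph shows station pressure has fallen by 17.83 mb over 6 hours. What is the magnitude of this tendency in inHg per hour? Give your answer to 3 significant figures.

0.0878 inHg per hour

17.83 mb / 6 h × 0.02953 inHg/mb = 0.0878 inHg/h.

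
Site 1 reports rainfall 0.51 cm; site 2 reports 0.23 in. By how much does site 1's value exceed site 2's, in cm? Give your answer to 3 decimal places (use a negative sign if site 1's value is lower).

site 2: 0.23 in = 0.58420 cm.
Difference: 0.51000 − 0.58420 = -0.074 cm.

-0.074 cm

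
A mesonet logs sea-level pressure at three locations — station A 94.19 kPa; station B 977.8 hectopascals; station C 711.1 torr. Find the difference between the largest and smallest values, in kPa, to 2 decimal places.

3.59 kPa

station B: 977.8 hPa = 97.7800 kPa.
station C: 711.1 mmHg = 94.8055 kPa.
Spread: 97.7800 − 94.1900 = 3.59 kPa.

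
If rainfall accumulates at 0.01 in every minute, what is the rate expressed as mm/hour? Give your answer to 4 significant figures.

15.24 mm/hour

0.01 in/minute × 25.4 mm/in × 60 minute/hour = 15.24 mm/hour.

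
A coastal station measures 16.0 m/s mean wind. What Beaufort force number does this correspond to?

Beaufort force 7

16.0 m/s lies in the Beaufort 7 band (near gale, 13.9–17.1 m/s).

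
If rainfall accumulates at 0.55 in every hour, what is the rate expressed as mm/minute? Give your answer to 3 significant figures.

0.233 mm/minute

0.55 in/hour × 25.4 mm/in × 0.0166667 hour/minute = 0.233 mm/minute.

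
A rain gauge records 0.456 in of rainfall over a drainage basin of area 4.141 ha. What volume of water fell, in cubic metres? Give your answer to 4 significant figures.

479.6 cubic metres

Depth: 0.456 in × 25.4 = 11.5824 mm.
Area: 4.141 ha = 41410 m².
1 mm over 1 m² is 1 L, so volume = 11.5824 × 41410 = 479627.18 L = 479.6 m³.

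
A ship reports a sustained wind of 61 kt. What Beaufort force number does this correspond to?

61 kt lies in the Beaufort 11 band (violent storm, 56–63 kt).

Beaufort force 11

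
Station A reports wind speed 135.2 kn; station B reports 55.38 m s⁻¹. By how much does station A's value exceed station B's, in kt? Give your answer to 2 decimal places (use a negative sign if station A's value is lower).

27.55 kt

station B: 55.38 m/s = 107.6501 kt.
Difference: 135.2000 − 107.6501 = 27.55 kt.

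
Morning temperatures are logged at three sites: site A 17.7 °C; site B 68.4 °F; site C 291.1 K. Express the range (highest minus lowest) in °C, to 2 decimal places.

2.52 °C

site B: 68.4 °F = 20.222 °C.
site C: 291.1 K = 17.950 °C.
Spread: 20.222 − 17.700 = 2.522 °C.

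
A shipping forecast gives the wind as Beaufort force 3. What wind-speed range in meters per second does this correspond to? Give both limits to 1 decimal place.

3.4 to 5.4 m/s

Beaufort 3 (gentle breeze) spans 3.4–5.4 m/s.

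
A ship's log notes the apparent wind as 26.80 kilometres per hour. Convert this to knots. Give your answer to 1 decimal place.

14.5 kt

1 km/h = 0.539957 kt, so 26.80 × 0.539957 = 14.5 kt.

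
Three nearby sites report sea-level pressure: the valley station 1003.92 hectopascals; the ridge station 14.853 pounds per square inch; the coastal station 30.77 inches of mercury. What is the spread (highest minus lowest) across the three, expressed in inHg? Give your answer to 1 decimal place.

1.1 inHg

the valley station: 1003.92 hPa = 29.646 inHg.
the ridge station: 14.853 psi = 30.241 inHg.
Spread: 30.770 − 29.646 = 1.1 inHg.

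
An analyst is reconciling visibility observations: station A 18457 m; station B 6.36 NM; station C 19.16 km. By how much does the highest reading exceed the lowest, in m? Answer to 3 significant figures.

7380 m

station B: 6.36 nmi = 11778.72 m.
station C: 19.16 km = 19160.00 m.
Spread: 19160.00 − 11778.72 = 7380 m.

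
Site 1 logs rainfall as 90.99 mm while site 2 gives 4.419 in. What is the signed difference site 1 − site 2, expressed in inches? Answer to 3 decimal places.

site 1: 90.99 mm = 3.58228 in.
Difference: 3.58228 − 4.41900 = -0.837 in.

-0.837 in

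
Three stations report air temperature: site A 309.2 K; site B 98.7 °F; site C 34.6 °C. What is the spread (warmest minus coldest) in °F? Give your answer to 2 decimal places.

4.42 °F

site A: 309.2 K = 36.050 °C.
site B: 98.7 °F = 37.056 °C.
Spread: 37.056 − 34.600 = 2.456 °C = 4.42 °F.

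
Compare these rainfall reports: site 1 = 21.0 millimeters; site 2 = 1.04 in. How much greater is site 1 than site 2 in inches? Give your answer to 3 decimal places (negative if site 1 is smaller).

-0.213 in

site 1: 21.0 mm = 0.82677 in.
Difference: 0.82677 − 1.04000 = -0.213 in.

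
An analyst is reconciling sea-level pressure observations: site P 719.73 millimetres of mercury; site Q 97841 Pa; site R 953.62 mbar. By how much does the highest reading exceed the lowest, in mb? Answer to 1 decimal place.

24.8 mb

site P: 719.73 mmHg = 959.561 mb.
site Q: 97841 Pa = 978.410 mb.
Spread: 978.410 − 953.620 = 24.8 mb.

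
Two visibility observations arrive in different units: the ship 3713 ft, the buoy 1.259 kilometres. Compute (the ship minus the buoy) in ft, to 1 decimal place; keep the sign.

the buoy: 1.259 km = 4130.577 ft.
Difference: 3713.000 − 4130.577 = -417.6 ft.

-417.6 ft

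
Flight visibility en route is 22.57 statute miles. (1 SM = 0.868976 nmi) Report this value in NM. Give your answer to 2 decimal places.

1 SM = 0.868976 nmi, so 22.57 × 0.868976 = 19.61 nmi.

19.61 nmi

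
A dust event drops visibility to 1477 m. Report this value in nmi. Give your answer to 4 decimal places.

0.7975 nmi

1 m = 0.000539957 nmi, so 1477 × 0.000539957 = 0.7975 nmi.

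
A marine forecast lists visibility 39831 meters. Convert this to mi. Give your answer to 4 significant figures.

1 m = 0.000621371 SM, so 39831 × 0.000621371 = 24.75 SM.

24.75 SM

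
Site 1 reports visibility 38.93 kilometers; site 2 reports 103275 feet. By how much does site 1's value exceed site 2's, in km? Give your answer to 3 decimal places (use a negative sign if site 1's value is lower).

site 2: 103275 ft = 31.47822 km.
Difference: 38.93000 − 31.47822 = 7.452 km.

7.452 km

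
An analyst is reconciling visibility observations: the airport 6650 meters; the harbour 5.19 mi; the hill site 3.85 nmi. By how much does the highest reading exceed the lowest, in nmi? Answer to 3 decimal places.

the airport: 6650 m = 3.59071 nmi.
the harbour: 5.19 SM = 4.50999 nmi.
Spread: 4.50999 − 3.59071 = 0.919 nmi.

0.919 nmi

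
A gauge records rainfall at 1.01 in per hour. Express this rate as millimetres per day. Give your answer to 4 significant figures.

615.7 mm/day

1.01 in/hour × 25.4 mm/in × 24 hour/day = 615.7 mm/day.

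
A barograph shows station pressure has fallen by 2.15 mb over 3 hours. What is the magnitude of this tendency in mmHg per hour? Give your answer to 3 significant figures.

0.538 mmHg per hour

2.15 mb / 3 h × 0.750062 mmHg/mb = 0.538 mmHg/h.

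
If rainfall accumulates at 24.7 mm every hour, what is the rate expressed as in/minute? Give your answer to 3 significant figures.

24.7 mm/hour × 0.0393701 in/mm × 0.0166667 hour/minute = 0.0162 in/minute.

0.0162 in/minute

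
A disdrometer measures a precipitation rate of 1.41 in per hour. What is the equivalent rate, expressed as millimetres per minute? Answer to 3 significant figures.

1.41 in/hour × 25.4 mm/in × 0.0166667 hour/minute = 0.597 mm/minute.

0.597 mm/minute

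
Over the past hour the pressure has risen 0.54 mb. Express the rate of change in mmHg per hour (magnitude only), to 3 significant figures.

0.405 mmHg per hour

0.54 mb / 1 h × 0.750062 mmHg/mb = 0.405 mmHg/h.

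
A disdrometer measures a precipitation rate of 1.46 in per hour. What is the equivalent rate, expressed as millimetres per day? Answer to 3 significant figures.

890 mm/day

1.46 in/hour × 25.4 mm/in × 24 hour/day = 890 mm/day.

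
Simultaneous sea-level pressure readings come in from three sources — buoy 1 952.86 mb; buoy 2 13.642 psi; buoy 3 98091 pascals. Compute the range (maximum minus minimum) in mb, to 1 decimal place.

buoy 2: 13.642 psi = 940.583 mb.
buoy 3: 98091 Pa = 980.910 mb.
Spread: 980.910 − 940.583 = 40.3 mb.

40.3 mb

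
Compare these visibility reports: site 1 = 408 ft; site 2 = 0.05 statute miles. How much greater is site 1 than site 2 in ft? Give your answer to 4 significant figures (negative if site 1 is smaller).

site 2: 0.05 SM = 264.000 ft.
Difference: 408.000 − 264.000 = 144.0 ft.

144.0 ft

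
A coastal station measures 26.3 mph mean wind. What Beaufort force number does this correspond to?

Beaufort force 6

26.3 mph = 11.8 m/s, which is Beaufort 6 (strong breeze, 10.8–13.8 m/s).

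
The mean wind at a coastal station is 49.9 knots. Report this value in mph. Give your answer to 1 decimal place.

57.4 mph

1 kt = 1.15078 mph, so 49.9 × 1.15078 = 57.4 mph.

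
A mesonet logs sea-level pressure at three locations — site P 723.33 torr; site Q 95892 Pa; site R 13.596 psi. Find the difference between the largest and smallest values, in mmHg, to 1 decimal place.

site Q: 95892 Pa = 719.249 mmHg.
site R: 13.596 psi = 703.116 mmHg.
Spread: 723.330 − 703.116 = 20.2 mmHg.

20.2 mmHg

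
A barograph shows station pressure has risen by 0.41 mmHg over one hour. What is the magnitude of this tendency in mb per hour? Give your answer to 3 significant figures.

0.547 mb per hour

0.41 mmHg / 1 h × 1.33322 mb/mmHg = 0.547 mb/h.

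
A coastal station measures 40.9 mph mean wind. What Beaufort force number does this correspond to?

Beaufort force 8

40.9 mph = 18.3 m/s, which is Beaufort 8 (gale, 17.2–20.7 m/s).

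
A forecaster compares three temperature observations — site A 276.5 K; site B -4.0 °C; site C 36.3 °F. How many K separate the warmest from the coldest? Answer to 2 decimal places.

site A: 276.5 K = 3.350 °C.
site C: 36.3 °F = 2.389 °C.
Spread: 3.350 − (-4.000) = 7.350 °C.

7.35 K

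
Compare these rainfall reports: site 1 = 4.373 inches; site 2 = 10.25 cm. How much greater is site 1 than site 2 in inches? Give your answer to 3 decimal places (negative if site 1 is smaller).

site 2: 10.25 cm = 4.03543 in.
Difference: 4.37300 − 4.03543 = 0.338 in.

0.338 in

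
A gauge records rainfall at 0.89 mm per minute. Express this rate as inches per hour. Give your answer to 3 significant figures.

0.89 mm/minute × 0.0393701 in/mm × 60 minute/hour = 2.10 in/hour.

2.10 in/hour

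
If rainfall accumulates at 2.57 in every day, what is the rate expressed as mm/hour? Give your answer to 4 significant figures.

2.720 mm/hour

2.57 in/day × 25.4 mm/in × 0.0416667 day/hour = 2.720 mm/hour.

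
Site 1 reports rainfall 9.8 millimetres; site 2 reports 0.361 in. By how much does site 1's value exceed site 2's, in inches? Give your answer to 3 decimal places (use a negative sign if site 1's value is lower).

site 1: 9.8 mm = 0.38583 in.
Difference: 0.38583 − 0.36100 = 0.025 in.

0.025 in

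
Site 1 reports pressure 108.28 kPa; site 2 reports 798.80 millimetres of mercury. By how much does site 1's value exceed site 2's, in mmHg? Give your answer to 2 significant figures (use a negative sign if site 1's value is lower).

13 mmHg

site 1: 108.28 kPa = 812.17 mmHg.
Difference: 812.17 − 798.80 = 13 mmHg.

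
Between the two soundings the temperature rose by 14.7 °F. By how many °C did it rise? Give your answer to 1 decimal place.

8.2 °C

A change of 1 °C equals a change of 1.8 °F: Δ°C = 14.7 × 0.5556 = 8.2 °C.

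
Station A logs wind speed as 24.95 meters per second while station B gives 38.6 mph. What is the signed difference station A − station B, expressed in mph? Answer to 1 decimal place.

17.2 mph

station A: 24.95 m/s = 55.812 mph.
Difference: 55.812 − 38.600 = 17.2 mph.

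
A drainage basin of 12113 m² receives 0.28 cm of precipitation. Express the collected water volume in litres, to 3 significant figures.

Depth: 0.28 cm × 10 = 2.8 mm.
1 mm over 1 m² is 1 L, so volume = 2.8 × 12113 = 33916.4 L ≈ 33900 L.

33900 litres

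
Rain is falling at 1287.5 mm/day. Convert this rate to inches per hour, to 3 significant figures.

2.11 in/hour

1287.5 mm/day × 0.0393701 in/mm × 0.0416667 day/hour = 2.11 in/hour.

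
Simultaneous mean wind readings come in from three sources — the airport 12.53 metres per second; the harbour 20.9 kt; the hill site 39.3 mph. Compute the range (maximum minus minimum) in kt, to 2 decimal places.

13.25 kt

the airport: 12.53 m/s = 24.3564 kt.
the hill site: 39.3 mph = 34.1508 kt.
Spread: 34.1508 − 20.9000 = 13.25 kt.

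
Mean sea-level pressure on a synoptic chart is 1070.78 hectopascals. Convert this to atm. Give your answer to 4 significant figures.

1 hPa = 0.000986923 atm, so 1070.78 × 0.000986923 = 1.057 atm.

1.057 atm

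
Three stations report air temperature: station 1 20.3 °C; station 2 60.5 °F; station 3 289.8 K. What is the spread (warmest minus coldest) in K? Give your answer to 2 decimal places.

station 2: 60.5 °F = 15.833 °C.
station 3: 289.8 K = 16.650 °C.
Spread: 20.300 − 15.833 = 4.467 °C.

4.47 K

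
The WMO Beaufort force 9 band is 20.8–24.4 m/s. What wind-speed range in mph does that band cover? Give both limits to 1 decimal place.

46.5 to 54.6 mph

20.8–24.4 m/s × 2.237 = 46.5–54.6 mph.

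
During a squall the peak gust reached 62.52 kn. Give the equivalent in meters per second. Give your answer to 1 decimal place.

1 kt = 0.514444 m/s, so 62.52 × 0.514444 = 32.2 m/s.

32.2 m/s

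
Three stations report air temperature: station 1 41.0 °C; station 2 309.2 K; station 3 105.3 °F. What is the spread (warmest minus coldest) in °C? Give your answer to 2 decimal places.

station 2: 309.2 K = 36.050 °C.
station 3: 105.3 °F = 40.722 °C.
Spread: 41.000 − 36.050 = 4.950 °C.

4.95 °C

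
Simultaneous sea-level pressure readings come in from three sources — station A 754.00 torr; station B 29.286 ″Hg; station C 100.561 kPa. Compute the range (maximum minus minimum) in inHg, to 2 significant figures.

0.41 inHg

station A: 754.00 mmHg = 29.6850 inHg.
station C: 100.561 kPa = 29.6956 inHg.
Spread: 29.6956 − 29.2860 = 0.41 inHg.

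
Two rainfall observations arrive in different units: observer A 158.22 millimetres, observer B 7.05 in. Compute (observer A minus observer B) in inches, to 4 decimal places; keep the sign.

-0.8209 in

observer A: 158.22 mm = 6.229134 in.
Difference: 6.229134 − 7.050000 = -0.8209 in.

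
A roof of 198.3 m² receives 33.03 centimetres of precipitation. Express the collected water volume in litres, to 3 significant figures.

65500 litres

Depth: 33.03 cm × 10 = 330.3 mm.
1 mm over 1 m² is 1 L, so volume = 330.3 × 198.3 = 65498.49 L ≈ 65500 L.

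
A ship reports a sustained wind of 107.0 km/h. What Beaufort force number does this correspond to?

Beaufort force 11

107.0 km/h = 29.7 m/s, which is Beaufort 11 (violent storm, 28.5–32.6 m/s).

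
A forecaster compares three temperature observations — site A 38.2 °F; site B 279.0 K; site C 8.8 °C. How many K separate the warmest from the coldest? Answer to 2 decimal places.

5.36 K

site A: 38.2 °F = 3.444 °C.
site B: 279.0 K = 5.850 °C.
Spread: 8.800 − 3.444 = 5.356 °C.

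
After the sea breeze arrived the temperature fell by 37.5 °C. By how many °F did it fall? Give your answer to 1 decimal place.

67.5 °F

A change of 1 °C equals a change of 1.8 °F: Δ°F = 37.5 × 1.8 = 67.5 °F.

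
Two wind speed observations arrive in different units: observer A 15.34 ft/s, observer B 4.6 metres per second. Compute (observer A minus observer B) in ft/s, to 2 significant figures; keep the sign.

0.25 ft/s

observer B: 4.6 m/s = 15.0919 ft/s.
Difference: 15.3400 − 15.0919 = 0.25 ft/s.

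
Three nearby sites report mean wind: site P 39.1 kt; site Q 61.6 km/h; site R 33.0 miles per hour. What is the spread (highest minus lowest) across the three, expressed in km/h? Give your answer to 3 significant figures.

site P: 39.1 kt = 72.413 km/h.
site R: 33.0 mph = 53.108 km/h.
Spread: 72.413 − 53.108 = 19.3 km/h.

19.3 km/h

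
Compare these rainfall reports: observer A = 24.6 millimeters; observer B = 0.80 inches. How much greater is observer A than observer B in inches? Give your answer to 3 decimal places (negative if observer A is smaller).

0.169 in

observer A: 24.6 mm = 0.968504 in.
Difference: 0.968504 − 0.800000 = 0.169 in.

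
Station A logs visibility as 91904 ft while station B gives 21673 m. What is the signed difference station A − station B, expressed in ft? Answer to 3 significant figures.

station B: 21673 m = 71105.64 ft.
Difference: 91904.00 − 71105.64 = 20800 ft.

20800 ft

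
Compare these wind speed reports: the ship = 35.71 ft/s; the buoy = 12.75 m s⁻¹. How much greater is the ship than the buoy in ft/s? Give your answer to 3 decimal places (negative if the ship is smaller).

-6.121 ft/s

the buoy: 12.75 m/s = 41.83071 ft/s.
Difference: 35.71000 − 41.83071 = -6.121 ft/s.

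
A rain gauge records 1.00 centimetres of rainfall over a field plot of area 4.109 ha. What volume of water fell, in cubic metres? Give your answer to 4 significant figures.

410.9 cubic metres

Depth: 1.00 cm × 10 = 10 mm.
Area: 4.109 ha = 41090 m².
1 mm over 1 m² is 1 L, so volume = 10 × 41090 = 410900 L = 410.9 m³.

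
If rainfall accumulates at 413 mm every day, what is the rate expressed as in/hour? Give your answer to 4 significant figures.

413 mm/day × 0.0393701 in/mm × 0.0416667 day/hour = 0.6775 in/hour.

0.6775 in/hour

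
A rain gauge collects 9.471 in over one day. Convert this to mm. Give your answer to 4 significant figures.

240.6 mm

1 in = 25.4 mm, so 9.471 × 25.4 = 240.6 mm.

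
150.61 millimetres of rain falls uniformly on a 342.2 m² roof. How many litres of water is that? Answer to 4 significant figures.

51540 litres

1 mm over 1 m² is 1 L, so volume = 150.61 × 342.2 = 51538.742 L ≈ 51540 L.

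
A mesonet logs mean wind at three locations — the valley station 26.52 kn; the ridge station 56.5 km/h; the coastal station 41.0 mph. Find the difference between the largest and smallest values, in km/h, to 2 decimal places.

the valley station: 26.52 kt = 49.1150 km/h.
the coastal station: 41.0 mph = 65.9831 km/h.
Spread: 65.9831 − 49.1150 = 16.87 km/h.

16.87 km/h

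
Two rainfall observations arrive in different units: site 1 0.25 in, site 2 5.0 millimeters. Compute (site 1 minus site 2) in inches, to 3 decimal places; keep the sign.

site 2: 5.0 mm = 0.19685 in.
Difference: 0.25000 − 0.19685 = 0.053 in.

0.053 in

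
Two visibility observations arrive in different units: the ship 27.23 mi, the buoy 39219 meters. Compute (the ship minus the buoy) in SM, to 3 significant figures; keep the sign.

the buoy: 39219 m = 24.3696 SM.
Difference: 27.2300 − 24.3696 = 2.86 SM.

2.86 SM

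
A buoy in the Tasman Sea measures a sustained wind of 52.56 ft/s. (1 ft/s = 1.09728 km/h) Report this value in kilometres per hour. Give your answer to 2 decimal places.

1 ft/s = 1.09728 km/h, so 52.56 × 1.09728 = 57.67 km/h.

57.67 km/h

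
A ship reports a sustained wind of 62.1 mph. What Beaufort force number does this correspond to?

62.1 mph = 27.8 m/s, which is Beaufort 10 (storm, 24.5–28.4 m/s).

Beaufort force 10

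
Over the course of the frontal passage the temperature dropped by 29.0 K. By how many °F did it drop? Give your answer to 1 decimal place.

52.2 °F

For a temperature change the 32° offset cancels: Δ°F = 29.0 × 1.8 = 52.2 °F.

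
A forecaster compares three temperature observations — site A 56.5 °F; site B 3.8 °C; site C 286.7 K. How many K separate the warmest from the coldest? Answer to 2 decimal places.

9.81 K

site A: 56.5 °F = 13.611 °C.
site C: 286.7 K = 13.550 °C.
Spread: 13.611 − 3.800 = 9.811 °C.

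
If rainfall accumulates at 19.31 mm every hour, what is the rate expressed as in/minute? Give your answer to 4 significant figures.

19.31 mm/hour × 0.0393701 in/mm × 0.0166667 hour/minute = 0.01267 in/minute.

0.01267 in/minute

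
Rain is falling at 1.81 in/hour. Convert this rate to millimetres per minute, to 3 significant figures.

1.81 in/hour × 25.4 mm/in × 0.0166667 hour/minute = 0.766 mm/minute.

0.766 mm/minute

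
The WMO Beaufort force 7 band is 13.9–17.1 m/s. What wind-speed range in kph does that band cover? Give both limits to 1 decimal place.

13.9–17.1 m/s × 3.6 = 50.0–61.6 km/h.

50.0 to 61.6 km/h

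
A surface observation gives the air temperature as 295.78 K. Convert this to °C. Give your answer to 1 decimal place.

22.6 °C

°C = 295.78 − 273.15 = 22.6 °C.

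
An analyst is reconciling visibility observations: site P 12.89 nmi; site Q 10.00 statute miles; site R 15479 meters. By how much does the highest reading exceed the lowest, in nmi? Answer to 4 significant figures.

site Q: 10.00 SM = 8.68976 nmi.
site R: 15479 m = 8.35799 nmi.
Spread: 12.89000 − 8.35799 = 4.532 nmi.

4.532 nmi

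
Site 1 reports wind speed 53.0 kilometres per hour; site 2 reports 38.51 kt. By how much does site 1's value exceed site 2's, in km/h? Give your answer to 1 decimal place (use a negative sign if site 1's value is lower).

-18.3 km/h

site 2: 38.51 kt = 71.321 km/h.
Difference: 53.000 − 71.321 = -18.3 km/h.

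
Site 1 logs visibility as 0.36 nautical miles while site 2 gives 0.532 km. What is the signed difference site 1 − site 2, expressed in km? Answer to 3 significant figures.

0.135 km

site 1: 0.36 nmi = 0.66672 km.
Difference: 0.66672 − 0.53200 = 0.135 km.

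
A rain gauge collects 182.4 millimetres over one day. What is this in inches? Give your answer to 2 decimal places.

7.18 in

1 mm = 0.0393701 in, so 182.4 × 0.0393701 = 7.18 in.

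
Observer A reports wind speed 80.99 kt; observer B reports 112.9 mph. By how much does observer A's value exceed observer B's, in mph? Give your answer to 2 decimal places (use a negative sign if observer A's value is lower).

-19.70 mph

observer A: 80.99 kt = 93.2016 mph.
Difference: 93.2016 − 112.9000 = -19.70 mph.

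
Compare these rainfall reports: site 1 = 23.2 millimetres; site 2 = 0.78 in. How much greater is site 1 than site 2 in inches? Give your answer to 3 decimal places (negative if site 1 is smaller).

site 1: 23.2 mm = 0.91339 in.
Difference: 0.91339 − 0.78000 = 0.133 in.

0.133 in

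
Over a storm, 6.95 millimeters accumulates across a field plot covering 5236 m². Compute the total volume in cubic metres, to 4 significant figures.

36.39 cubic metres

1 mm over 1 m² is 1 L, so volume = 6.95 × 5236 = 36390.2 L = 36.39 m³.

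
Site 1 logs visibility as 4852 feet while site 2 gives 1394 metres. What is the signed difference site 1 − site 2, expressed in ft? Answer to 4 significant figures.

278.5 ft

site 2: 1394 m = 4573.491 ft.
Difference: 4852.000 − 4573.491 = 278.5 ft.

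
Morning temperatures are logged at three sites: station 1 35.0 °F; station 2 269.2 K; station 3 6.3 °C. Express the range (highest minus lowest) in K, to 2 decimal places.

station 1: 35.0 °F = 1.667 °C.
station 2: 269.2 K = -3.950 °C.
Spread: 6.300 − (-3.950) = 10.250 °C.

10.25 K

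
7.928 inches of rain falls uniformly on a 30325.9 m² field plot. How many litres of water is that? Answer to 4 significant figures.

6107000 litres

Depth: 7.928 in × 25.4 = 201.3712 mm.
1 mm over 1 m² is 1 L, so volume = 201.3712 × 30325.9 = 6106762.9 L ≈ 6107000 L.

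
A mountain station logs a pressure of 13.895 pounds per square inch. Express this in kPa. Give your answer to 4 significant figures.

1 psi = 6.89476 kPa, so 13.895 × 6.89476 = 95.80 kPa.

95.80 kPa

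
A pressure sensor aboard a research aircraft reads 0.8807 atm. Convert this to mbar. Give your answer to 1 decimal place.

1 atm = 1013.25 mb, so 0.8807 × 1013.25 = 892.4 mb.

892.4 mb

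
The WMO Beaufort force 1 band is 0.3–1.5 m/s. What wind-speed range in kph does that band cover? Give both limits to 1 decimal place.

0.3–1.5 m/s × 3.6 = 1.1–5.4 km/h.

1.1 to 5.4 km/h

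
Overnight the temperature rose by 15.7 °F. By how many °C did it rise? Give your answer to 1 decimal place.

8.7 °C

For a temperature change the 32° offset cancels: Δ°C = 15.7 × 0.5556 = 8.7 °C.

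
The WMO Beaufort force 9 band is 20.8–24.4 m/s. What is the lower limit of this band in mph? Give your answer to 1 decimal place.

46.5 mph

20.8–24.4 m/s × 2.237 = 46.5–54.6 mph.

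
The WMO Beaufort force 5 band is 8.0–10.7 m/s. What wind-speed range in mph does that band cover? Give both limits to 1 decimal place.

8.0–10.7 m/s × 2.237 = 17.9–23.9 mph.

17.9 to 23.9 mph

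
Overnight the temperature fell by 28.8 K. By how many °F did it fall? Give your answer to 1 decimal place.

Converting a difference, only the 9/5 scale factor applies: Δ°F = 28.8 × 1.8 = 51.8 °F.

51.8 °F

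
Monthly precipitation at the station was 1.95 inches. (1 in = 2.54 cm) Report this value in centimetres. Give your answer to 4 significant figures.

4.953 cm

1 in = 2.54 cm, so 1.95 × 2.54 = 4.953 cm.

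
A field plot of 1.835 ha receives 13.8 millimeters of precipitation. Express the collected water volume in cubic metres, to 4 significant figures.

253.2 cubic metres

Area: 1.835 ha = 18350 m².
1 mm over 1 m² is 1 L, so volume = 13.8 × 18350 = 253230 L = 253.2 m³.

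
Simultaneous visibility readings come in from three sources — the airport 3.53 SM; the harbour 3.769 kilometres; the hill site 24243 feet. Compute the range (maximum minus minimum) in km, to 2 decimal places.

3.62 km

the airport: 3.53 SM = 5.6810 km.
the hill site: 24243 ft = 7.3893 km.
Spread: 7.3893 − 3.7690 = 3.62 km.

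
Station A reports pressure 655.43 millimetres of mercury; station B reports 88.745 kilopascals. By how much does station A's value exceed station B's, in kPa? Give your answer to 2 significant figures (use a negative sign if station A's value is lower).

-1.4 kPa

station A: 655.43 mmHg = 87.383 kPa.
Difference: 87.383 − 88.745 = -1.4 kPa.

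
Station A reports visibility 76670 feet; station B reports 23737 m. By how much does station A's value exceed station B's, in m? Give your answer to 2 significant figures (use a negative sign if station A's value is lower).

station A: 76670 ft = 23369.02 m.
Difference: 23369.02 − 23737.00 = -370 m.

-370 m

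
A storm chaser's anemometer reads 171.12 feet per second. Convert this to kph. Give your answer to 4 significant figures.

187.8 km/h

1 ft/s = 1.09728 km/h, so 171.12 × 1.09728 = 187.8 km/h.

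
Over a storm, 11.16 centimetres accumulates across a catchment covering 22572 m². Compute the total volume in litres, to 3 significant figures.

2520000 litres

Depth: 11.16 cm × 10 = 111.6 mm.
1 mm over 1 m² is 1 L, so volume = 111.6 × 22572 = 2519035.2 L ≈ 2520000 L.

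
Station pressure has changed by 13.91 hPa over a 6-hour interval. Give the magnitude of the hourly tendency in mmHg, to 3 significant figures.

1.74 mmHg per hour

13.91 hPa / 6 h × 0.750062 mmHg/hPa = 1.74 mmHg/h.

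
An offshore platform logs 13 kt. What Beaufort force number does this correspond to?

13 kt lies in the Beaufort 4 band (moderate breeze, 11–16 kt).

Beaufort force 4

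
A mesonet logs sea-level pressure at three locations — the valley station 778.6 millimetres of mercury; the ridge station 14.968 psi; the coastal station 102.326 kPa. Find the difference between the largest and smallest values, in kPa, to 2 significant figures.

1.5 kPa

the valley station: 778.6 mmHg = 103.805 kPa.
the ridge station: 14.968 psi = 103.201 kPa.
Spread: 103.805 − 102.326 = 1.5 kPa.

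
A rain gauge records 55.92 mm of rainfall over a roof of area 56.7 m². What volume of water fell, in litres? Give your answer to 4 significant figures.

1 mm over 1 m² is 1 L, so volume = 55.92 × 56.7 = 3170.664 L ≈ 3171 L.

3171 litres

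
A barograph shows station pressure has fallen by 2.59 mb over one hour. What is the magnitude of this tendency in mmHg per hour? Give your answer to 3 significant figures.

1.94 mmHg per hour

2.59 mb / 1 h × 0.750062 mmHg/mb = 1.94 mmHg/h.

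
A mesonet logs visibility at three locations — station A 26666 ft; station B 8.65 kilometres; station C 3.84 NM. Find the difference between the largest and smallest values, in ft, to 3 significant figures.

5050 ft

station B: 8.65 km = 28379.27 ft.
station C: 3.84 nmi = 23332.28 ft.
Spread: 28379.27 − 23332.28 = 5050 ft.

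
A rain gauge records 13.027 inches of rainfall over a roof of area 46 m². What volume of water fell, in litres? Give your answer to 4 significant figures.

Depth: 13.027 in × 25.4 = 330.8858 mm.
1 mm over 1 m² is 1 L, so volume = 330.8858 × 46 = 15220.747 L ≈ 15220 L.

15220 litres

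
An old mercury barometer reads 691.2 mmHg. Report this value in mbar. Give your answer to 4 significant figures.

1 mmHg = 1.33322 mb, so 691.2 × 1.33322 = 921.5 mb.

921.5 mb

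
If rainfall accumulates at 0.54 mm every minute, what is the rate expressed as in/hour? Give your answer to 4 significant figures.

0.54 mm/minute × 0.0393701 in/mm × 60 minute/hour = 1.276 in/hour.

1.276 in/hour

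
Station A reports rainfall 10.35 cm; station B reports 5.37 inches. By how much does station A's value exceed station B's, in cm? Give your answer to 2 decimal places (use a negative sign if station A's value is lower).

-3.29 cm

station B: 5.37 in = 13.6398 cm.
Difference: 10.3500 − 13.6398 = -3.29 cm.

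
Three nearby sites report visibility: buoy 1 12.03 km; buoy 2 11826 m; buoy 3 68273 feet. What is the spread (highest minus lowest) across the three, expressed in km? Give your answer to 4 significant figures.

8.984 km

buoy 2: 11826 m = 11.82600 km.
buoy 3: 68273 ft = 20.80961 km.
Spread: 20.80961 − 11.82600 = 8.984 km.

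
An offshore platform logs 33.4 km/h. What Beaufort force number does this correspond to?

Beaufort force 5

33.4 km/h = 9.3 m/s, which is Beaufort 5 (fresh breeze, 8.0–10.7 m/s).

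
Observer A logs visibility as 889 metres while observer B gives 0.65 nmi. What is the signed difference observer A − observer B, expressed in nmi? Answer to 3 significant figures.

observer A: 889 m = 0.48002 nmi.
Difference: 0.48002 − 0.65000 = -0.170 nmi.

-0.170 nmi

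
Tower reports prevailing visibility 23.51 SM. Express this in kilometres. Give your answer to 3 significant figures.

37.8 km

1 SM = 1.60934 km, so 23.51 × 1.60934 = 37.8 km.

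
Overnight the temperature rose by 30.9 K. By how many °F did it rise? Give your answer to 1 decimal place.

55.6 °F

Converting a difference, only the 9/5 scale factor applies: Δ°F = 30.9 × 1.8 = 55.6 °F.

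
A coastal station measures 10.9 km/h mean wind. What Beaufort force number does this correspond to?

Beaufort force 2

10.9 km/h = 3.0 m/s, which is Beaufort 2 (light breeze, 1.6–3.3 m/s).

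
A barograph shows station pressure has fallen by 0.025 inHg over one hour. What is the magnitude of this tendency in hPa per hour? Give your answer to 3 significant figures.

0.847 hPa per hour

0.025 inHg / 1 h × 33.8639 hPa/inHg = 0.847 hPa/h.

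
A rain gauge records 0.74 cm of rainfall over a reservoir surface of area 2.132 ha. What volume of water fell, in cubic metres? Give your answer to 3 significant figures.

Depth: 0.74 cm × 10 = 7.4 mm.
Area: 2.132 ha = 21320 m².
1 mm over 1 m² is 1 L, so volume = 7.4 × 21320 = 157768 L = 158 m³.

158 cubic metres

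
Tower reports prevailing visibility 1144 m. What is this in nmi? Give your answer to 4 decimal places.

1 m = 0.000539957 nmi, so 1144 × 0.000539957 = 0.6177 nmi.

0.6177 nmi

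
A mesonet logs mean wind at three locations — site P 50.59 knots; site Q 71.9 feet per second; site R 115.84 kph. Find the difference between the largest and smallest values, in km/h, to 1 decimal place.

36.9 km/h

site P: 50.59 kt = 93.693 km/h.
site Q: 71.9 ft/s = 78.894 km/h.
Spread: 115.840 − 78.894 = 36.9 km/h.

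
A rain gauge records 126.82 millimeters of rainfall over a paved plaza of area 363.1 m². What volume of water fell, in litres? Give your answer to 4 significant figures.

1 mm over 1 m² is 1 L, so volume = 126.82 × 363.1 = 46048.342 L ≈ 46050 L.

46050 litres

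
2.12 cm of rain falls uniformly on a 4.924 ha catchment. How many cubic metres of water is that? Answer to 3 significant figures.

Depth: 2.12 cm × 10 = 21.2 mm.
Area: 4.924 ha = 49240 m².
1 mm over 1 m² is 1 L, so volume = 21.2 × 49240 = 1043888 L = 1040 m³.

1040 cubic metres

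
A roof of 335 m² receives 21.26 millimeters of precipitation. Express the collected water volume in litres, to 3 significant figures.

1 mm over 1 m² is 1 L, so volume = 21.26 × 335 = 7122.1 L ≈ 7120 L.

7120 litres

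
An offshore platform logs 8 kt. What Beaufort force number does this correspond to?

Beaufort force 3

8 kt lies in the Beaufort 3 band (gentle breeze, 7–10 kt).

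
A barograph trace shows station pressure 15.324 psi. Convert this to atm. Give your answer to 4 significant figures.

1 psi = 0.068046 atm, so 15.324 × 0.068046 = 1.043 atm.

1.043 atm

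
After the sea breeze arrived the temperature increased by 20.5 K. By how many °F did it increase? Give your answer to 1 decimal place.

36.9 °F

A change of 1 °C equals a change of 1.8 °F: Δ°F = 20.5 × 1.8 = 36.9 °F.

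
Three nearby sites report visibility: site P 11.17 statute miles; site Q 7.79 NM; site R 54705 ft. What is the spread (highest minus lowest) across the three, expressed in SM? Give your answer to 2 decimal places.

site Q: 7.79 nmi = 8.9646 SM.
site R: 54705 ft = 10.3608 SM.
Spread: 11.1700 − 8.9646 = 2.21 SM.

2.21 SM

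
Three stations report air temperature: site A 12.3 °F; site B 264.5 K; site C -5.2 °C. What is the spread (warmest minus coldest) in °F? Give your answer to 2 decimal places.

10.34 °F

site A: 12.3 °F = -10.944 °C.
site B: 264.5 K = -8.650 °C.
Spread: (-5.200) − (-10.944) = 5.744 °C = 10.34 °F.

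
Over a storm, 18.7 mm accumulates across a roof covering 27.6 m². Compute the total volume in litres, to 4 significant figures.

1 mm over 1 m² is 1 L, so volume = 18.7 × 27.6 = 516.12 L ≈ 516.1 L.

516.1 litres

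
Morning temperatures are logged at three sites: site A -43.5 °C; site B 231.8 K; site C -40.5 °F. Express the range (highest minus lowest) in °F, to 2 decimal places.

site B: 231.8 K = -41.350 °C.
site C: -40.5 °F = -40.278 °C.
Spread: (-40.278) − (-43.500) = 3.222 °C = 5.80 °F.

5.80 °F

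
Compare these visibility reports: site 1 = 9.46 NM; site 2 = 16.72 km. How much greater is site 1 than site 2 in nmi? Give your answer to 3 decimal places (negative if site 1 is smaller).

0.432 nmi

site 2: 16.72 km = 9.02808 nmi.
Difference: 9.46000 − 9.02808 = 0.432 nmi.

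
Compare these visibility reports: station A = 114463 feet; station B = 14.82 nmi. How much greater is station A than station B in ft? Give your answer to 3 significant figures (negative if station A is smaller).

station B: 14.82 nmi = 90048.03 ft.
Difference: 114463.00 − 90048.03 = 24400 ft.

24400 ft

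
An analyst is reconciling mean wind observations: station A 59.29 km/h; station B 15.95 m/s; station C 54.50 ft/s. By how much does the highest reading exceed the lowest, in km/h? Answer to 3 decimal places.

station B: 15.95 m/s = 57.42000 km/h.
station C: 54.50 ft/s = 59.80176 km/h.
Spread: 59.80176 − 57.42000 = 2.382 km/h.

2.382 km/h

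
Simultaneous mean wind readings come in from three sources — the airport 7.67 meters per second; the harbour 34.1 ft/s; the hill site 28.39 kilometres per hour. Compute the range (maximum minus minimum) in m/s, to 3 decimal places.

2.724 m/s

the harbour: 34.1 ft/s = 10.39368 m/s.
the hill site: 28.39 km/h = 7.88611 m/s.
Spread: 10.39368 − 7.67000 = 2.724 m/s.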